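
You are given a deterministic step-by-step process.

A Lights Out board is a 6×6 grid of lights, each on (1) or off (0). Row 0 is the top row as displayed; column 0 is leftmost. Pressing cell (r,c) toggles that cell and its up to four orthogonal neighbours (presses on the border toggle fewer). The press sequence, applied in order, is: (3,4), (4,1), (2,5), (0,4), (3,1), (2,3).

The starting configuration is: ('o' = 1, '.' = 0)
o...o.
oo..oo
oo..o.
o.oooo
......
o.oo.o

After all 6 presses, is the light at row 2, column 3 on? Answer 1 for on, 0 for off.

1

[0] o...o.
oo..oo
oo..o.
o.oooo
......
o.oo.o
[1] o...o.
oo..oo
oo....
o.o...
....o.
o.oo.o
[2] o...o.
oo..oo
oo....
ooo...
ooo.o.
oooo.o
[3] o...o.
oo..o.
oo..oo
ooo..o
ooo.o.
oooo.o
[4] o..o.o
oo....
oo..oo
ooo..o
ooo.o.
oooo.o
[5] o..o.o
oo....
o...oo
.....o
o.o.o.
oooo.o
[6] o..o.o
oo.o..
o.oo.o
...o.o
o.o.o.
oooo.o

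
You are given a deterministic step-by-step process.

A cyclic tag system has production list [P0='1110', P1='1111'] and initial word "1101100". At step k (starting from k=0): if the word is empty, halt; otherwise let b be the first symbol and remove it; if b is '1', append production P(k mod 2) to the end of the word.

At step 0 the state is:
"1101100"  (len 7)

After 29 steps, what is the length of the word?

[0] "1101100"  (len 7)
[1] "1011001110"  (len 10)
[2] "0110011101111"  (len 13)
[3] "110011101111"  (len 12)
[4] "100111011111111"  (len 15)
[5] "001110111111111110"  (len 18)
[6] "01110111111111110"  (len 17)
[7] "1110111111111110"  (len 16)
[8] "1101111111111101111"  (len 19)
[9] "1011111111111011111110"  (len 22)
[10] "0111111111110111111101111"  (len 25)
[11] "111111111110111111101111"  (len 24)
[12] "111111111101111111011111111"  (len 27)
[13] "111111111011111110111111111110"  (len 30)
[14] "111111110111111101111111111101111"  (len 33)
[15] "111111101111111011111111111011111110"  (len 36)
[16] "111111011111110111111111110111111101111"  (len 39)
[17] "111110111111101111111111101111111011111110"  (len 42)
[18] "111101111111011111111111011111110111111101111"  (len 45)
[19] "111011111110111111111110111111101111111011111110"  (len 48)
[20] "110111111101111111111101111111011111110111111101111"  (len 51)
[21] "101111111011111111111011111110111111101111111011111110"  (len 54)
[22] "011111110111111111110111111101111111011111110111111101111"  (len 57)
[23] "11111110111111111110111111101111111011111110111111101111"  (len 56)
[24] "11111101111111111101111111011111110111111101111111011111111"  (len 59)
[25] "11111011111111111011111110111111101111111011111110111111111110"  (len 62)
[26] "11110111111111110111111101111111011111110111111101111111111101111"  (len 65)
[27] "11101111111111101111111011111110111111101111111011111111111011111110"  (len 68)
[28] "11011111111111011111110111111101111111011111110111111111110111111101111"  (len 71)
[29] "10111111111110111111101111111011111110111111101111111111101111111011111110"  (len 74)

74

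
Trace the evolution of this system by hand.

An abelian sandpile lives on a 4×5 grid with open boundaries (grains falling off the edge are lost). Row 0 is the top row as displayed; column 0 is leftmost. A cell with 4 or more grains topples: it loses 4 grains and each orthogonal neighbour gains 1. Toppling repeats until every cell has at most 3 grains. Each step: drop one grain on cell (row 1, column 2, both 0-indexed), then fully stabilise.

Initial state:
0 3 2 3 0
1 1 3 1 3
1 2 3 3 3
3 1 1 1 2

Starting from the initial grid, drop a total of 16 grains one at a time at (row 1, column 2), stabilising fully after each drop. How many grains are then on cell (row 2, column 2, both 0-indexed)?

0) 0 3 2 3 0
1 1 3 1 3
1 2 3 3 3
3 1 1 1 2
1) 1 0 1 1 2
1 3 3 1 1
1 3 1 2 1
3 1 2 2 3
2) 1 1 2 1 2
2 1 1 2 1
2 0 3 2 1
3 2 2 2 3
3) 1 1 2 1 2
2 1 2 2 1
2 0 3 2 1
3 2 2 2 3
4) 1 1 2 1 2
2 1 3 2 1
2 0 3 2 1
3 2 2 2 3
5) 1 1 3 1 2
2 2 1 3 1
2 1 0 3 1
3 2 3 2 3
6) 1 1 3 1 2
2 2 2 3 1
2 1 0 3 1
3 2 3 2 3
7) 1 1 3 1 2
2 2 3 3 1
2 1 0 3 1
3 2 3 2 3
8) 1 2 0 3 2
2 3 2 1 2
2 1 2 0 2
3 2 3 3 3
9) 1 2 0 3 2
2 3 3 1 2
2 1 2 0 2
3 2 3 3 3
10) 1 3 1 3 2
3 0 1 2 2
2 2 3 0 2
3 2 3 3 3
11) 1 3 1 3 2
3 0 2 2 2
2 2 3 0 2
3 2 3 3 3
12) 1 3 1 3 2
3 0 3 2 2
2 2 3 0 2
3 2 3 3 3
13) 1 3 2 3 2
3 1 1 3 2
2 3 1 2 3
3 3 1 1 0
14) 1 3 2 3 2
3 1 2 3 2
2 3 1 2 3
3 3 1 1 0
15) 1 3 2 3 2
3 1 3 3 2
2 3 1 2 3
3 3 1 1 0
16) 2 0 1 1 3
3 3 2 1 3
2 3 2 3 3
3 3 1 1 0

2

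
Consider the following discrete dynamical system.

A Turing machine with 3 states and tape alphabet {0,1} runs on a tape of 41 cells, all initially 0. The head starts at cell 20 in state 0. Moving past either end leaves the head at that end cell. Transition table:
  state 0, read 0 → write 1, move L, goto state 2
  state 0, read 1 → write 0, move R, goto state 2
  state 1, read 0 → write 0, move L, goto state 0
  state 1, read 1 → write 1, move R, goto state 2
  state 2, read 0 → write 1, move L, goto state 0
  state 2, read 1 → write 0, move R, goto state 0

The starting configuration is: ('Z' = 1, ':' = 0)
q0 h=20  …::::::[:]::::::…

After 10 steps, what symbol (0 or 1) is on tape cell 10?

gen 0: q0 h=20  …::::::[:]::::::…
gen 1: q2 h=19  …::::::[:]Z:::::…
gen 2: q0 h=18  …::::::[:]ZZ::::…
gen 3: q2 h=17  …::::::[:]ZZZ:::…
gen 4: q0 h=16  …::::::[:]ZZZZ::…
gen 5: q2 h=15  …::::::[:]ZZZZZ:…
gen 6: q0 h=14  …::::::[:]ZZZZZZ…
gen 7: q2 h=13  …::::::[:]ZZZZZZ…
gen 8: q0 h=12  …::::::[:]ZZZZZZ…
gen 9: q2 h=11  …::::::[:]ZZZZZZ…
gen 10: q0 h=10  …::::::[:]ZZZZZZ…

0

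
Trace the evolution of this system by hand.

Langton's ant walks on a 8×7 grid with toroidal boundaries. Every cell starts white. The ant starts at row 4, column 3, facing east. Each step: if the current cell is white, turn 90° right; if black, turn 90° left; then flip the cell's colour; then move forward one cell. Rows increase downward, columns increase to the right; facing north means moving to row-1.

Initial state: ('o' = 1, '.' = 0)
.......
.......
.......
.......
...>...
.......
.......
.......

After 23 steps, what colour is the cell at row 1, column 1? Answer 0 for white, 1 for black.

1

k=0  .......
.......
.......
.......
...>...
.......
.......
.......
k=1  .......
.......
.......
.......
...o...
...v...
.......
.......
k=2  .......
.......
.......
.......
...o...
..<o...
.......
.......
k=3  .......
.......
.......
.......
..^o...
..oo...
.......
.......
k=4  .......
.......
.......
.......
..o>...
..oo...
.......
.......
k=5  .......
.......
.......
...^...
..o....
..oo...
.......
.......
k=6  .......
.......
.......
...o>..
..o....
..oo...
.......
.......
k=7  .......
.......
.......
...oo..
..o.v..
..oo...
.......
.......
k=8  .......
.......
.......
...oo..
..o<o..
..oo...
.......
.......
k=9  .......
.......
.......
...^o..
..ooo..
..oo...
.......
.......
k=10  .......
.......
.......
..<.o..
..ooo..
..oo...
.......
.......
k=11  .......
.......
..^....
..o.o..
..ooo..
..oo...
.......
.......
k=12  .......
.......
..o>...
..o.o..
..ooo..
..oo...
.......
.......
k=13  .......
.......
..oo...
..ovo..
..ooo..
..oo...
.......
.......
k=14  .......
.......
..oo...
..<oo..
..ooo..
..oo...
.......
.......
k=15  .......
.......
..oo...
...oo..
..voo..
..oo...
.......
.......
k=16  .......
.......
..oo...
...oo..
...>o..
..oo...
.......
.......
k=17  .......
.......
..oo...
...^o..
....o..
..oo...
.......
.......
k=18  .......
.......
..oo...
..<.o..
....o..
..oo...
.......
.......
k=19  .......
.......
..^o...
..o.o..
....o..
..oo...
.......
.......
k=20  .......
.......
.<.o...
..o.o..
....o..
..oo...
.......
.......
k=21  .......
.^.....
.o.o...
..o.o..
....o..
..oo...
.......
.......
k=22  .......
.o>....
.o.o...
..o.o..
....o..
..oo...
.......
.......
k=23  .......
.oo....
.ovo...
..o.o..
....o..
..oo...
.......
.......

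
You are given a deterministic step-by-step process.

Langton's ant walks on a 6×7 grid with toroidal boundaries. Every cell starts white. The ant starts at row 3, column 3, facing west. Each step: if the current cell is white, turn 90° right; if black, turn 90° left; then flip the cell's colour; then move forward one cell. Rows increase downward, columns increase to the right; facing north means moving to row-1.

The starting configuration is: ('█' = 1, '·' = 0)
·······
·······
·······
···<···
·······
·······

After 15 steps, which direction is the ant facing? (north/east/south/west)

north

0) ·······
·······
·······
···<···
·······
·······
1) ·······
·······
···^···
···█···
·······
·······
2) ·······
·······
···█>··
···█···
·······
·······
3) ·······
·······
···██··
···█v··
·······
·······
4) ·······
·······
···██··
···<█··
·······
·······
5) ·······
·······
···██··
····█··
···v···
·······
6) ·······
·······
···██··
····█··
··<█···
·······
7) ·······
·······
···██··
··^·█··
··██···
·······
8) ·······
·······
···██··
··█>█··
··██···
·······
9) ·······
·······
···██··
··███··
··█v···
·······
10) ·······
·······
···██··
··███··
··█·>··
·······
11) ·······
·······
···██··
··███··
··█·█··
····v··
12) ·······
·······
···██··
··███··
··█·█··
···<█··
13) ·······
·······
···██··
··███··
··█^█··
···██··
14) ·······
·······
···██··
··███··
··██>··
···██··
15) ·······
·······
···██··
··██^··
··██···
···██··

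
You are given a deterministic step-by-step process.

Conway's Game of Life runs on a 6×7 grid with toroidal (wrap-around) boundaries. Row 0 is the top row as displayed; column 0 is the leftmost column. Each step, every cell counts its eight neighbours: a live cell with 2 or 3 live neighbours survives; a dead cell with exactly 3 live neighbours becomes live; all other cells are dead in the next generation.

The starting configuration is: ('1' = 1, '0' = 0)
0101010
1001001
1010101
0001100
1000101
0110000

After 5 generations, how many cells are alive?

k=0  0101010
1001001
1010101
0001100
1000101
0110000
k=1  0101101
0001000
1110101
0100100
1110110
0111111
k=2  0100001
0000001
1110110
0000100
0000000
0000000
k=3  1000000
0010001
1101111
0101110
0000000
0000000
k=4  0000000
0011100
0100000
0101000
0000100
0000000
k=5  0001000
0011000
0100100
0010000
0000000
0000000

6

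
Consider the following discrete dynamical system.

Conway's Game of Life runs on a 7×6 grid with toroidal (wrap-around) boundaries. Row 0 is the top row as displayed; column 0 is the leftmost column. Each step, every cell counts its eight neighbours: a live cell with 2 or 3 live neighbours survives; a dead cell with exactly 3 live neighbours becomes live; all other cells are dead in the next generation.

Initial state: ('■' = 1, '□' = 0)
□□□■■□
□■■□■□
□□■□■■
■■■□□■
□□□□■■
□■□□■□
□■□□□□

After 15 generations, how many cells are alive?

17

k=0  □□□■■□
□■■□■□
□□■□■■
■■■□□■
□□□□■■
□■□□■□
□■□□□□
k=1  □■□■■□
□■■□□□
□□□□■□
□■■□□□
□□■■■□
■□□□■■
□□■■■□
k=2  □■□□■□
□■■□■□
□□□■□□
□■■□■□
■□■□■□
□■□□□□
■■■□□□
k=3  □□□□□■
□■■□■□
□□□□■□
□■■□■■
■□■□□■
□□□■□■
■□■□□□
k=4  ■□■■□■
□□□■■■
■□□□■□
□■■□■□
□□■□□□
□□■■■■
■□□□■■
k=5  □■■□□□
□■■□□□
■■■□□□
□■■□□■
□□□□□■
■■■□□□
□□□□□□
k=6  □■■□□□
□□□■□□
□□□■□□
□□■□□■
□□□□□■
■■□□□□
■□□□□□
k=7  □■■□□□
□□□■□□
□□■■■□
□□□□■□
□■□□□■
■■□□□■
■□■□□□
k=8  □■■■□□
□■□□■□
□□■□■□
□□■□■■
□■□□■■
□□■□□■
□□■□□■
k=9  ■■□■■□
□■□□■□
□■■□■□
■■■□□□
□■■□□□
□■■■□■
■□□□■□
k=10  ■■■■■□
□□□□■□
□□□□□■
■□□□□□
□□□□□□
□□□■■■
□□□□□□
k=11  □■■■■■
■■■□■□
□□□□□■
□□□□□□
□□□□■■
□□□□■□
■■□□□□
k=12  □□□□■□
□□□□□□
■■□□□■
□□□□■■
□□□□■■
■□□□■□
■■□□□□
k=13  □□□□□□
■□□□□■
■□□□■■
□□□□□□
■□□■□□
■■□□■□
■■□□□□
k=14  □■□□□■
■□□□■□
■□□□■□
■□□□■□
■■□□□■
□□■□□□
■■□□□■
k=15  □■□□■□
■■□□■□
■■□■■□
□□□□■□
■■□□□■
□□■□□□
□■■□□■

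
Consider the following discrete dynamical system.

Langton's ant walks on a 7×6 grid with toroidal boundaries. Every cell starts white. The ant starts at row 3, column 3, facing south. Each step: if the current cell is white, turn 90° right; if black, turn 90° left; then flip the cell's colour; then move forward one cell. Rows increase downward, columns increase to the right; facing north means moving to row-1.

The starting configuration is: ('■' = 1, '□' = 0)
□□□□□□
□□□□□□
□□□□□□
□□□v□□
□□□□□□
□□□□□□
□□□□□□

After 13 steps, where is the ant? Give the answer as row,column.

3,4

[0] □□□□□□
□□□□□□
□□□□□□
□□□v□□
□□□□□□
□□□□□□
□□□□□□
[1] □□□□□□
□□□□□□
□□□□□□
□□<■□□
□□□□□□
□□□□□□
□□□□□□
[2] □□□□□□
□□□□□□
□□^□□□
□□■■□□
□□□□□□
□□□□□□
□□□□□□
[3] □□□□□□
□□□□□□
□□■>□□
□□■■□□
□□□□□□
□□□□□□
□□□□□□
[4] □□□□□□
□□□□□□
□□■■□□
□□■v□□
□□□□□□
□□□□□□
□□□□□□
[5] □□□□□□
□□□□□□
□□■■□□
□□■□>□
□□□□□□
□□□□□□
□□□□□□
[6] □□□□□□
□□□□□□
□□■■□□
□□■□■□
□□□□v□
□□□□□□
□□□□□□
[7] □□□□□□
□□□□□□
□□■■□□
□□■□■□
□□□<■□
□□□□□□
□□□□□□
[8] □□□□□□
□□□□□□
□□■■□□
□□■^■□
□□□■■□
□□□□□□
□□□□□□
[9] □□□□□□
□□□□□□
□□■■□□
□□■■>□
□□□■■□
□□□□□□
□□□□□□
[10] □□□□□□
□□□□□□
□□■■^□
□□■■□□
□□□■■□
□□□□□□
□□□□□□
[11] □□□□□□
□□□□□□
□□■■■>
□□■■□□
□□□■■□
□□□□□□
□□□□□□
[12] □□□□□□
□□□□□□
□□■■■■
□□■■□v
□□□■■□
□□□□□□
□□□□□□
[13] □□□□□□
□□□□□□
□□■■■■
□□■■<■
□□□■■□
□□□□□□
□□□□□□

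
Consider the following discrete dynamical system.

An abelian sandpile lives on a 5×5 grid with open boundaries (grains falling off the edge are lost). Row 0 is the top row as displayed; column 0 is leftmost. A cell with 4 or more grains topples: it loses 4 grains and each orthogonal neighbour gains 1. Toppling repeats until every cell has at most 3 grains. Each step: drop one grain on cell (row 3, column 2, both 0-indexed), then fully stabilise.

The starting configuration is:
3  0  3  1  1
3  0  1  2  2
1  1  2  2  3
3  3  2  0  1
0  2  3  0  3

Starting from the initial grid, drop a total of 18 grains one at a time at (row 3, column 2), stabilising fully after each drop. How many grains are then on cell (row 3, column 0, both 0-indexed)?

2

gen 0: 3  0  3  1  1
3  0  1  2  2
1  1  2  2  3
3  3  2  0  1
0  2  3  0  3
gen 1: 3  0  3  1  1
3  0  1  2  2
1  1  2  2  3
3  3  3  0  1
0  2  3  0  3
gen 2: 3  0  3  1  1
3  0  1  2  2
2  2  3  2  3
0  2  2  1  1
2  0  1  1  3
gen 3: 3  0  3  1  1
3  0  1  2  2
2  2  3  2  3
0  2  3  1  1
2  0  1  1  3
gen 4: 3  0  3  1  1
3  0  2  2  2
2  3  0  3  3
0  3  1  2  1
2  0  2  1  3
gen 5: 3  0  3  1  1
3  0  2  2  2
2  3  0  3  3
0  3  2  2  1
2  0  2  1  3
gen 6: 3  0  3  1  1
3  0  2  2  2
2  3  0  3  3
0  3  3  2  1
2  0  2  1  3
gen 7: 3  0  3  1  1
3  1  2  2  2
3  0  2  3  3
1  1  1  3  1
2  1  3  1  3
gen 8: 3  0  3  1  1
3  1  2  2  2
3  0  2  3  3
1  1  2  3  1
2  1  3  1  3
gen 9: 3  0  3  1  1
3  1  2  2  2
3  0  2  3  3
1  1  3  3  1
2  1  3  1  3
gen 10: 3  0  3  1  1
3  1  3  3  3
3  1  0  2  0
1  2  3  1  3
2  2  0  3  3
gen 11: 3  0  3  1  1
3  1  3  3  3
3  1  1  2  0
1  3  0  2  3
2  2  1  3  3
gen 12: 3  0  3  1  1
3  1  3  3  3
3  1  1  2  0
1  3  1  2  3
2  2  1  3  3
gen 13: 3  0  3  1  1
3  1  3  3  3
3  1  1  2  0
1  3  2  2  3
2  2  1  3  3
gen 14: 3  0  3  1  1
3  1  3  3  3
3  1  1  2  0
1  3  3  2  3
2  2  1  3  3
gen 15: 3  0  3  1  1
3  1  3  3  3
3  2  2  2  0
2  0  1  3  3
2  3  2  3  3
gen 16: 3  0  3  1  1
3  1  3  3  3
3  2  2  2  0
2  0  2  3  3
2  3  2  3  3
gen 17: 3  0  3  1  1
3  1  3  3  3
3  2  2  2  0
2  0  3  3  3
2  3  2  3  3
gen 18: 3  0  3  1  1
3  1  3  3  3
3  2  3  3  1
2  2  2  2  1
3  0  1  2  1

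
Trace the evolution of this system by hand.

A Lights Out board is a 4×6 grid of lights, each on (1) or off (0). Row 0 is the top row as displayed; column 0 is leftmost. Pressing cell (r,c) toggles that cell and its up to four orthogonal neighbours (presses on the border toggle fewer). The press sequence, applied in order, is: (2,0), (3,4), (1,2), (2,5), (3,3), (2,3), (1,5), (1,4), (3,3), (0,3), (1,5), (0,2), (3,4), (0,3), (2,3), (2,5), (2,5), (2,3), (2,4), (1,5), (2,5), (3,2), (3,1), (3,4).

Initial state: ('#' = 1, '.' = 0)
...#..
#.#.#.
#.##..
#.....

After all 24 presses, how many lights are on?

gen 0: ...#..
#.#.#.
#.##..
#.....
gen 1: ...#..
..#.#.
.###..
......
gen 2: ...#..
..#.#.
.####.
...###
gen 3: ..##..
.#.##.
.#.##.
...###
gen 4: ..##..
.#.###
.#.#.#
...##.
gen 5: ..##..
.#.###
.#...#
..#...
gen 6: ..##..
.#..##
.#####
..##..
gen 7: ..##.#
.#....
.####.
..##..
gen 8: ..####
.#.###
.###..
..##..
gen 9: ..####
.#.###
.##...
....#.
gen 10: .....#
.#..##
.##...
....#.
gen 11: ......
.#....
.##..#
....#.
gen 12: .###..
.##...
.##..#
....#.
gen 13: .###..
.##...
.##.##
...#.#
gen 14: .#..#.
.###..
.##.##
...#.#
gen 15: .#..#.
.##...
.#.#.#
.....#
gen 16: .#..#.
.##..#
.#.##.
......
gen 17: .#..#.
.##...
.#.#.#
.....#
gen 18: .#..#.
.###..
.##.##
...#.#
gen 19: .#..#.
.####.
.###..
...###
gen 20: .#..##
.###.#
.###.#
...###
gen 21: .#..##
.###..
.####.
...##.
gen 22: .#..##
.###..
.#.##.
.##.#.
gen 23: .#..##
.###..
...##.
#...#.
gen 24: .#..##
.###..
...#..
#..#.#

10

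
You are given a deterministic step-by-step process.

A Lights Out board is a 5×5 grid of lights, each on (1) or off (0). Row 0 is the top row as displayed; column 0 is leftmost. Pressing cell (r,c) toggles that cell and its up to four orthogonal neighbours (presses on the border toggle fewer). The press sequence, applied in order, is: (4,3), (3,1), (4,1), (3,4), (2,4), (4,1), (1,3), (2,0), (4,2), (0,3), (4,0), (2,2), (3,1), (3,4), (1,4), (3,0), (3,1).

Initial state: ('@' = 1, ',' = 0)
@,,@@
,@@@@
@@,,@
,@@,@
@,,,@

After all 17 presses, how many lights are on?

15

step 0: @,,@@
,@@@@
@@,,@
,@@,@
@,,,@
step 1: @,,@@
,@@@@
@@,,@
,@@@@
@,@@,
step 2: @,,@@
,@@@@
@,,,@
@,,@@
@@@@,
step 3: @,,@@
,@@@@
@,,,@
@@,@@
,,,@,
step 4: @,,@@
,@@@@
@,,,,
@@,,,
,,,@@
step 5: @,,@@
,@@@,
@,,@@
@@,,@
,,,@@
step 6: @,,@@
,@@@,
@,,@@
@,,,@
@@@@@
step 7: @,,,@
,@,,@
@,,,@
@,,,@
@@@@@
step 8: @,,,@
@@,,@
,@,,@
,,,,@
@@@@@
step 9: @,,,@
@@,,@
,@,,@
,,@,@
@,,,@
step 10: @,@@,
@@,@@
,@,,@
,,@,@
@,,,@
step 11: @,@@,
@@,@@
,@,,@
@,@,@
,@,,@
step 12: @,@@,
@@@@@
,,@@@
@,,,@
,@,,@
step 13: @,@@,
@@@@@
,@@@@
,@@,@
,,,,@
step 14: @,@@,
@@@@@
,@@@,
,@@@,
,,,,,
step 15: @,@@@
@@@,,
,@@@@
,@@@,
,,,,,
step 16: @,@@@
@@@,,
@@@@@
@,@@,
@,,,,
step 17: @,@@@
@@@,,
@,@@@
,@,@,
@@,,,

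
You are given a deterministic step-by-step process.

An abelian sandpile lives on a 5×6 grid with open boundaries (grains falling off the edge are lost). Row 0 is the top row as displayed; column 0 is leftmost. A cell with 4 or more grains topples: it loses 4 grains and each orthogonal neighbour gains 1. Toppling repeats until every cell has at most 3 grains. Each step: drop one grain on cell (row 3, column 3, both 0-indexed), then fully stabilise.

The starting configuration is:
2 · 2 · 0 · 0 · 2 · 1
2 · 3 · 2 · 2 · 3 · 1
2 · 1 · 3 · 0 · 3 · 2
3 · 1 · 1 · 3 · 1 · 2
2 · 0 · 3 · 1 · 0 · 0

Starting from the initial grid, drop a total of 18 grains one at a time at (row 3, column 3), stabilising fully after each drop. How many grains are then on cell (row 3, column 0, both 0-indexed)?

step 0: 2 · 2 · 0 · 0 · 2 · 1
2 · 3 · 2 · 2 · 3 · 1
2 · 1 · 3 · 0 · 3 · 2
3 · 1 · 1 · 3 · 1 · 2
2 · 0 · 3 · 1 · 0 · 0
step 1: 2 · 2 · 0 · 0 · 2 · 1
2 · 3 · 2 · 2 · 3 · 1
2 · 1 · 3 · 1 · 3 · 2
3 · 1 · 2 · 0 · 2 · 2
2 · 0 · 3 · 2 · 0 · 0
step 2: 2 · 2 · 0 · 0 · 2 · 1
2 · 3 · 2 · 2 · 3 · 1
2 · 1 · 3 · 1 · 3 · 2
3 · 1 · 2 · 1 · 2 · 2
2 · 0 · 3 · 2 · 0 · 0
step 3: 2 · 2 · 0 · 0 · 2 · 1
2 · 3 · 2 · 2 · 3 · 1
2 · 1 · 3 · 1 · 3 · 2
3 · 1 · 2 · 2 · 2 · 2
2 · 0 · 3 · 2 · 0 · 0
step 4: 2 · 2 · 0 · 0 · 2 · 1
2 · 3 · 2 · 2 · 3 · 1
2 · 1 · 3 · 1 · 3 · 2
3 · 1 · 2 · 3 · 2 · 2
2 · 0 · 3 · 2 · 0 · 0
step 5: 2 · 2 · 0 · 0 · 2 · 1
2 · 3 · 2 · 2 · 3 · 1
2 · 1 · 3 · 2 · 3 · 2
3 · 1 · 3 · 0 · 3 · 2
2 · 0 · 3 · 3 · 0 · 0
step 6: 2 · 2 · 0 · 0 · 2 · 1
2 · 3 · 2 · 2 · 3 · 1
2 · 1 · 3 · 2 · 3 · 2
3 · 1 · 3 · 1 · 3 · 2
2 · 0 · 3 · 3 · 0 · 0
step 7: 2 · 2 · 0 · 0 · 2 · 1
2 · 3 · 2 · 2 · 3 · 1
2 · 1 · 3 · 2 · 3 · 2
3 · 1 · 3 · 2 · 3 · 2
2 · 0 · 3 · 3 · 0 · 0
step 8: 2 · 2 · 0 · 0 · 2 · 1
2 · 3 · 2 · 2 · 3 · 1
2 · 1 · 3 · 2 · 3 · 2
3 · 1 · 3 · 3 · 3 · 2
2 · 0 · 3 · 3 · 0 · 0
step 9: 2 · 3 · 1 · 1 · 3 · 1
3 · 0 · 1 · 1 · 1 · 2
2 · 3 · 2 · 3 · 2 · 3
3 · 2 · 3 · 0 · 2 · 3
2 · 1 · 1 · 2 · 2 · 0
step 10: 2 · 3 · 1 · 1 · 3 · 1
3 · 0 · 1 · 1 · 1 · 2
2 · 3 · 2 · 3 · 2 · 3
3 · 2 · 3 · 1 · 2 · 3
2 · 1 · 1 · 2 · 2 · 0
step 11: 2 · 3 · 1 · 1 · 3 · 1
3 · 0 · 1 · 1 · 1 · 2
2 · 3 · 2 · 3 · 2 · 3
3 · 2 · 3 · 2 · 2 · 3
2 · 1 · 1 · 2 · 2 · 0
step 12: 2 · 3 · 1 · 1 · 3 · 1
3 · 0 · 1 · 1 · 1 · 2
2 · 3 · 2 · 3 · 2 · 3
3 · 2 · 3 · 3 · 2 · 3
2 · 1 · 1 · 2 · 2 · 0
step 13: 3 · 3 · 1 · 1 · 3 · 1
0 · 2 · 2 · 2 · 1 · 2
1 · 2 · 1 · 1 · 3 · 3
1 · 1 · 2 · 2 · 3 · 3
3 · 2 · 2 · 3 · 2 · 0
step 14: 3 · 3 · 1 · 1 · 3 · 1
0 · 2 · 2 · 2 · 1 · 2
1 · 2 · 1 · 1 · 3 · 3
1 · 1 · 2 · 3 · 3 · 3
3 · 2 · 2 · 3 · 2 · 0
step 15: 3 · 3 · 1 · 1 · 3 · 1
0 · 2 · 2 · 2 · 2 · 3
1 · 2 · 1 · 3 · 1 · 1
1 · 1 · 3 · 2 · 3 · 1
3 · 2 · 3 · 1 · 0 · 2
step 16: 3 · 3 · 1 · 1 · 3 · 1
0 · 2 · 2 · 2 · 2 · 3
1 · 2 · 1 · 3 · 1 · 1
1 · 1 · 3 · 3 · 3 · 1
3 · 2 · 3 · 1 · 0 · 2
step 17: 3 · 3 · 1 · 1 · 3 · 1
0 · 2 · 2 · 3 · 2 · 3
1 · 2 · 3 · 0 · 3 · 1
1 · 2 · 1 · 3 · 0 · 2
3 · 3 · 0 · 3 · 1 · 2
step 18: 3 · 3 · 1 · 1 · 3 · 1
0 · 2 · 2 · 3 · 2 · 3
1 · 2 · 3 · 1 · 3 · 1
1 · 2 · 2 · 1 · 1 · 2
3 · 3 · 1 · 0 · 2 · 2

1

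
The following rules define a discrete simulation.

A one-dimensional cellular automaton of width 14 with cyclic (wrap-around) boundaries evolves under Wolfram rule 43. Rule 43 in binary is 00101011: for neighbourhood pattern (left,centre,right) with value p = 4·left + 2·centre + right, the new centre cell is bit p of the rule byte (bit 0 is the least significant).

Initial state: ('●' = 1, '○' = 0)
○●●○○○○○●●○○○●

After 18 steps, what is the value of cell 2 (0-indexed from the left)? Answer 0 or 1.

k=0  ○●●○○○○○●●○○○●
k=1  ●●○○●●●●●○○●●○
k=2  ●○○●●○○○○○●●○●
k=3  ○○●●○○●●●●●○●●
k=4  ○●●○○●●○○○○●●○
k=5  ●●○○●●○○●●●●○○
k=6  ●○○●●○○●●○○○○●
k=7  ○○●●○○●●○○●●●●
k=8  ○●●○○●●○○●●○○○
k=9  ●●○○●●○○●●○○●●
k=10  ○○○●●○○●●○○●●○
k=11  ●●●●○○●●○○●●○○
k=12  ●○○○○●●○○●●○○●
k=13  ○○●●●●○○●●○○●●
k=14  ○●●○○○○●●○○●●○
k=15  ●●○○●●●●○○●●○○
k=16  ●○○●●○○○○●●○○●
k=17  ○○●●○○●●●●○○●●
k=18  ○●●○○●●○○○○●●○

1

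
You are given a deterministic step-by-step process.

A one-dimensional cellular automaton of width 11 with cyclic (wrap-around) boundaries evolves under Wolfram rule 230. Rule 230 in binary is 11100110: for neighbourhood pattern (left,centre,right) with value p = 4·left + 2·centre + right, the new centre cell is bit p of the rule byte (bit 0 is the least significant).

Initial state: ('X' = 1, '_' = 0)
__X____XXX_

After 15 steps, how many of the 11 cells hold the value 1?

t=0: __X____XXX_
t=1: _XX___X_XX_
t=2: X_X__XXX_X_
t=3: XXX_X_XXXXX
t=4: XXXXXX_XXXX
t=5: XXXXXXX_XXX
t=6: XXXXXXXX_XX
t=7: XXXXXXXXX_X
t=8: XXXXXXXXXX_
t=9: _XXXXXXXXXX
t=10: X_XXXXXXXXX
t=11: XX_XXXXXXXX
t=12: XXX_XXXXXXX
t=13: XXXX_XXXXXX
t=14: XXXXX_XXXXX
t=15: XXXXXX_XXXX

10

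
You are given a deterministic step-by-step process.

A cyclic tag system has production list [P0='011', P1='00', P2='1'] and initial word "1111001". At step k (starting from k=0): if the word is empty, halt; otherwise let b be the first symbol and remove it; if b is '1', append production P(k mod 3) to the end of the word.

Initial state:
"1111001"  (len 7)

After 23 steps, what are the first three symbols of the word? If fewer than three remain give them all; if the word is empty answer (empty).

011

step 0: "1111001"  (len 7)
step 1: "111001011"  (len 9)
step 2: "1100101100"  (len 10)
step 3: "1001011001"  (len 10)
step 4: "001011001011"  (len 12)
step 5: "01011001011"  (len 11)
step 6: "1011001011"  (len 10)
step 7: "011001011011"  (len 12)
step 8: "11001011011"  (len 11)
step 9: "10010110111"  (len 11)
step 10: "0010110111011"  (len 13)
step 11: "010110111011"  (len 12)
step 12: "10110111011"  (len 11)
step 13: "0110111011011"  (len 13)
step 14: "110111011011"  (len 12)
step 15: "101110110111"  (len 12)
step 16: "01110110111011"  (len 14)
step 17: "1110110111011"  (len 13)
step 18: "1101101110111"  (len 13)
step 19: "101101110111011"  (len 15)
step 20: "0110111011101100"  (len 16)
step 21: "110111011101100"  (len 15)
step 22: "10111011101100011"  (len 17)
step 23: "011101110110001100"  (len 18)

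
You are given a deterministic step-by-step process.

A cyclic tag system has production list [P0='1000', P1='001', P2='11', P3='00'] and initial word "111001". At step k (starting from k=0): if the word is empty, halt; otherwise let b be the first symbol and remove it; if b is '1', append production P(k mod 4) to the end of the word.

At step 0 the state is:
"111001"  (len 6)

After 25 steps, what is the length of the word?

k=0  "111001"  (len 6)
k=1  "110011000"  (len 9)
k=2  "10011000001"  (len 11)
k=3  "001100000111"  (len 12)
k=4  "01100000111"  (len 11)
k=5  "1100000111"  (len 10)
k=6  "100000111001"  (len 12)
k=7  "0000011100111"  (len 13)
k=8  "000011100111"  (len 12)
k=9  "00011100111"  (len 11)
k=10  "0011100111"  (len 10)
k=11  "011100111"  (len 9)
k=12  "11100111"  (len 8)
k=13  "11001111000"  (len 11)
k=14  "1001111000001"  (len 13)
k=15  "00111100000111"  (len 14)
k=16  "0111100000111"  (len 13)
k=17  "111100000111"  (len 12)
k=18  "11100000111001"  (len 14)
k=19  "110000011100111"  (len 15)
k=20  "1000001110011100"  (len 16)
k=21  "0000011100111001000"  (len 19)
k=22  "000011100111001000"  (len 18)
k=23  "00011100111001000"  (len 17)
k=24  "0011100111001000"  (len 16)
k=25  "011100111001000"  (len 15)

15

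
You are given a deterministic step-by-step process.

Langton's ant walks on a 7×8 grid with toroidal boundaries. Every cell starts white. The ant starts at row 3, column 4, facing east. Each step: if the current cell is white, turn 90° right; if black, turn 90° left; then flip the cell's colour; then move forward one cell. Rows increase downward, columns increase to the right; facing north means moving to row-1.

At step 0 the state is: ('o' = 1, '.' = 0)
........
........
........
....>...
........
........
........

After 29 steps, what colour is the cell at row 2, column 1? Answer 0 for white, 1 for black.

gen 0: ........
........
........
....>...
........
........
........
gen 1: ........
........
........
....o...
....v...
........
........
gen 2: ........
........
........
....o...
...<o...
........
........
gen 3: ........
........
........
...^o...
...oo...
........
........
gen 4: ........
........
........
...o>...
...oo...
........
........
gen 5: ........
........
....^...
...o....
...oo...
........
........
gen 6: ........
........
....o>..
...o....
...oo...
........
........
gen 7: ........
........
....oo..
...o.v..
...oo...
........
........
gen 8: ........
........
....oo..
...o<o..
...oo...
........
........
gen 9: ........
........
....^o..
...ooo..
...oo...
........
........
gen 10: ........
........
...<.o..
...ooo..
...oo...
........
........
gen 11: ........
...^....
...o.o..
...ooo..
...oo...
........
........
gen 12: ........
...o>...
...o.o..
...ooo..
...oo...
........
........
gen 13: ........
...oo...
...ovo..
...ooo..
...oo...
........
........
gen 14: ........
...oo...
...<oo..
...ooo..
...oo...
........
........
gen 15: ........
...oo...
....oo..
...voo..
...oo...
........
........
gen 16: ........
...oo...
....oo..
....>o..
...oo...
........
........
gen 17: ........
...oo...
....^o..
.....o..
...oo...
........
........
gen 18: ........
...oo...
...<.o..
.....o..
...oo...
........
........
gen 19: ........
...^o...
...o.o..
.....o..
...oo...
........
........
gen 20: ........
..<.o...
...o.o..
.....o..
...oo...
........
........
gen 21: ..^.....
..o.o...
...o.o..
.....o..
...oo...
........
........
gen 22: ..o>....
..o.o...
...o.o..
.....o..
...oo...
........
........
gen 23: ..oo....
..ovo...
...o.o..
.....o..
...oo...
........
........
gen 24: ..oo....
..<oo...
...o.o..
.....o..
...oo...
........
........
gen 25: ..oo....
...oo...
..vo.o..
.....o..
...oo...
........
........
gen 26: ..oo....
...oo...
.<oo.o..
.....o..
...oo...
........
........
gen 27: ..oo....
.^.oo...
.ooo.o..
.....o..
...oo...
........
........
gen 28: ..oo....
.o>oo...
.ooo.o..
.....o..
...oo...
........
........
gen 29: ..oo....
.oooo...
.ovo.o..
.....o..
...oo...
........
........

1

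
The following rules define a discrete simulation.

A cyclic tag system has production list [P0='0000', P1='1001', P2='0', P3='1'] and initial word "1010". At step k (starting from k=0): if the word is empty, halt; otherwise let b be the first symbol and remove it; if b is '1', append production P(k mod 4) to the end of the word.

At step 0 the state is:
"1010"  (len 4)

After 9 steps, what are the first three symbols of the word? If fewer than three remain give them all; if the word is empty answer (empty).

gen 0: "1010"  (len 4)
gen 1: "0100000"  (len 7)
gen 2: "100000"  (len 6)
gen 3: "000000"  (len 6)
gen 4: "00000"  (len 5)
gen 5: "0000"  (len 4)
gen 6: "000"  (len 3)
gen 7: "00"  (len 2)
gen 8: "0"  (len 1)
gen 9: (halted — word empty)

(empty)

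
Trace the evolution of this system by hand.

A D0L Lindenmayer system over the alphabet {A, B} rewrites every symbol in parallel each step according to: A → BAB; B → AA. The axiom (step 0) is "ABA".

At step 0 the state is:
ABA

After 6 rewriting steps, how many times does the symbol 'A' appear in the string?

k=0  ABA
k=1  BABAABAB
k=2  AABABAABABBABAABABAA
k=3  BABBABAABABAABABBABAABABAAAABABAABABBABAABABAABABBAB
k=4  AABABAAAABABAABABBABAABABAABABBABAABABAAAABABAABABBABAABAB…BABAABABBABAABABAAAABABAABABBABAABABAABABBABAABABAAAABABAA  (len 132)
k=5  BABBABAABABAABABBABBABBABAABABAABABBABAABABAAAABABAABABBAB…BABBABAABABAAAABABAABABBABAABABAABABBABBABBABAABABAABABBAB  (len 340)
k=6  AABABAAAABABAABABBABAABABAABABBABAABABAAAABABAAAABABAAAABA…ABAAAABABAAAABABAAAABABAABABBABAABABAABABBABAABABAAAABABAA  (len 868)

492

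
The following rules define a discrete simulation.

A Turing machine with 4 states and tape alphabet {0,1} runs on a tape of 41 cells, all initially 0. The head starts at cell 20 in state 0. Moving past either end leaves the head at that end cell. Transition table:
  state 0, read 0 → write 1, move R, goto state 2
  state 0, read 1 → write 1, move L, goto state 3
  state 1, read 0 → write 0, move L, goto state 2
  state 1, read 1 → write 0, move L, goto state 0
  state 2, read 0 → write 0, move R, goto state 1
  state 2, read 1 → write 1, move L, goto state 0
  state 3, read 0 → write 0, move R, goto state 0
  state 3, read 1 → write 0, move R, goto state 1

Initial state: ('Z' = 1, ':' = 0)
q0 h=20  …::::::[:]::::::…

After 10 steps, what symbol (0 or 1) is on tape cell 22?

t=0: q0 h=20  …::::::[:]::::::…
t=1: q2 h=21  …:::::Z[:]::::::…
t=2: q1 h=22  …::::Z:[:]::::::…
t=3: q2 h=21  …:::::Z[:]::::::…
t=4: q1 h=22  …::::Z:[:]::::::…
t=5: q2 h=21  …:::::Z[:]::::::…
t=6: q1 h=22  …::::Z:[:]::::::…
t=7: q2 h=21  …:::::Z[:]::::::…
t=8: q1 h=22  …::::Z:[:]::::::…
t=9: q2 h=21  …:::::Z[:]::::::…
t=10: q1 h=22  …::::Z:[:]::::::…

0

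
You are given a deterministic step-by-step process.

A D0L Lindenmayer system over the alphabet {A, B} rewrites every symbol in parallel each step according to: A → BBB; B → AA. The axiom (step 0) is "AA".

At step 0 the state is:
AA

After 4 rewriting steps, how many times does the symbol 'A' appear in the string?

gen 0: AA
gen 1: BBBBBB
gen 2: AAAAAAAAAAAA
gen 3: BBBBBBBBBBBBBBBBBBBBBBBBBBBBBBBBBBBB
gen 4: AAAAAAAAAAAAAAAAAAAAAAAAAAAAAAAAAAAAAAAAAAAAAAAAAAAAAAAAAAAAAAAAAAAAAAAA

72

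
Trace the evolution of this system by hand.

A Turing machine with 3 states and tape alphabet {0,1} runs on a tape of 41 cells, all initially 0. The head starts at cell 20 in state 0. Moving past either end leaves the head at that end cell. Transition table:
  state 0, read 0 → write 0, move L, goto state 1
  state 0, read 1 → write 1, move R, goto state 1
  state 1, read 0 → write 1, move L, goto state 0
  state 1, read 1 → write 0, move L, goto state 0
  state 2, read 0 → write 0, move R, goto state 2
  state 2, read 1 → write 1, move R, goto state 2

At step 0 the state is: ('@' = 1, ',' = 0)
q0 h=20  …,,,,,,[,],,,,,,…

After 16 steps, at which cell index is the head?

4

gen 0: q0 h=20  …,,,,,,[,],,,,,,…
gen 1: q1 h=19  …,,,,,,[,],,,,,,…
gen 2: q0 h=18  …,,,,,,[,]@,,,,,…
gen 3: q1 h=17  …,,,,,,[,],@,,,,…
gen 4: q0 h=16  …,,,,,,[,]@,@,,,…
gen 5: q1 h=15  …,,,,,,[,],@,@,,…
gen 6: q0 h=14  …,,,,,,[,]@,@,@,…
gen 7: q1 h=13  …,,,,,,[,],@,@,@…
gen 8: q0 h=12  …,,,,,,[,]@,@,@,…
gen 9: q1 h=11  …,,,,,,[,],@,@,@…
gen 10: q0 h=10  …,,,,,,[,]@,@,@,…
gen 11: q1 h= 9  …,,,,,,[,],@,@,@…
gen 12: q0 h= 8  …,,,,,,[,]@,@,@,…
gen 13: q1 h= 7  …,,,,,,[,],@,@,@…
gen 14: q0 h= 6  |,,,,,,[,]@,@,@,…
gen 15: q1 h= 5  |,,,,,[,],@,@,@…
gen 16: q0 h= 4  |,,,,[,]@,@,@,…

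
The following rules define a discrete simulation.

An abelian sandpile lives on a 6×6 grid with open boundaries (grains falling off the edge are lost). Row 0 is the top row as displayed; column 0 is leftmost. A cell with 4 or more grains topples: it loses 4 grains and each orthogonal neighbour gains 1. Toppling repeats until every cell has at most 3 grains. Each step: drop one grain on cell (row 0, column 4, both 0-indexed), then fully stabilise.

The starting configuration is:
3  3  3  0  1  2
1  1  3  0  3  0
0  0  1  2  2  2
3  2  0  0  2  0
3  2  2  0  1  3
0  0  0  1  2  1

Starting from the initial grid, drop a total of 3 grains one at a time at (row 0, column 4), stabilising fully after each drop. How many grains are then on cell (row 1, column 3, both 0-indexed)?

1

t=0: 3  3  3  0  1  2
1  1  3  0  3  0
0  0  1  2  2  2
3  2  0  0  2  0
3  2  2  0  1  3
0  0  0  1  2  1
t=1: 3  3  3  0  2  2
1  1  3  0  3  0
0  0  1  2  2  2
3  2  0  0  2  0
3  2  2  0  1  3
0  0  0  1  2  1
t=2: 3  3  3  0  3  2
1  1  3  0  3  0
0  0  1  2  2  2
3  2  0  0  2  0
3  2  2  0  1  3
0  0  0  1  2  1
t=3: 3  3  3  1  1  3
1  1  3  1  0  1
0  0  1  2  3  2
3  2  0  0  2  0
3  2  2  0  1  3
0  0  0  1  2  1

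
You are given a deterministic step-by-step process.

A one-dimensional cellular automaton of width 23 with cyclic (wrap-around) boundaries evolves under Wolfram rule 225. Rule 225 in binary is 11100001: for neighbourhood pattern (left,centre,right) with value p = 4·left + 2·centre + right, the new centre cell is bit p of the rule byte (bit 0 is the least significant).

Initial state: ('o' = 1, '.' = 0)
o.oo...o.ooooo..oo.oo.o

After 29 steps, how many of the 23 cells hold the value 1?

9

[0] o.oo...o.ooooo..oo.oo.o
[1] oo.o.o..o.oooo...oo.oo.
[2] .oo.o....o.ooo.o..oo.oo
[3] o.oo..oo..o.ooo....oo.o
[4] oo.o...o...o.oo.oo..oo.
[5] .oo..o...o..o.oo.o...oo
[6] o.o....o.....o.oo..o..o
[7] oo..oo...ooo..o.o......
[8] .o...o.o..oo...o..oooo.
[9] ...o..o....o.o.....ooo.
[10] oo......oo..o..ooo..oo.
[11] .o.oooo..o......oo...oo
[12] o.o.ooo....oooo..o.o..o
[13] oo.o.oo.oo..ooo...o....
[14] .oo.o.oo.o...oo.o...oo.
[15] ..oo.o.oo..o..oo..o..o.
[16] o..oo.o.o......o.......
[17] ....oo.o..oooo...ooooo.
[18] ooo..oo....ooo.o..oooo.
[19] .oo...o.oo..ooo....oooo
[20] o.o.o..o.o...oo.oo..ooo
[21] oo.o....o..o..oo.o...oo
[22] ooo..oo........oo..o..o
[23] ooo...o.oooooo..o......
[24] .oo.o..o.ooooo....oooo.
[25] ..oo....o.oooo.oo..ooo.
[26] o..o.oo..o.oooo.o...oo.
[27] ....o.o...o.oooo..o..oo
[28] .oo..o..o..o.ooo......o
[29] o.o.........o.oo.oooo..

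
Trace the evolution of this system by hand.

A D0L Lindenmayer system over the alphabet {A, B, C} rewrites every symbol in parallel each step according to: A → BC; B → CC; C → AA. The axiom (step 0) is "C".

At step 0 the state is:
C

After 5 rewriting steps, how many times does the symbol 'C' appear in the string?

16

step 0: C
step 1: AA
step 2: BCBC
step 3: CCAACCAA
step 4: AAAABCBCAAAABCBC
step 5: BCBCBCBCCCAACCAABCBCBCBCCCAACCAA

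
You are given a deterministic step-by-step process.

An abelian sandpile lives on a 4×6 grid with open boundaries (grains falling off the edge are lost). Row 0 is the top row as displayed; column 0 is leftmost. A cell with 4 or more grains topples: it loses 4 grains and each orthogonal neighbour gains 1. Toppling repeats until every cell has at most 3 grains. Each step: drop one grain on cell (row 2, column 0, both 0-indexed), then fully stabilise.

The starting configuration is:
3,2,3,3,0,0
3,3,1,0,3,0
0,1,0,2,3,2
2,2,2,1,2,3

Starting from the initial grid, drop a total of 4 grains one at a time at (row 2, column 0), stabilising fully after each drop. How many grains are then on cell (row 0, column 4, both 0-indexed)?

0) 3,2,3,3,0,0
3,3,1,0,3,0
0,1,0,2,3,2
2,2,2,1,2,3
1) 3,2,3,3,0,0
3,3,1,0,3,0
1,1,0,2,3,2
2,2,2,1,2,3
2) 3,2,3,3,0,0
3,3,1,0,3,0
2,1,0,2,3,2
2,2,2,1,2,3
3) 3,2,3,3,0,0
3,3,1,0,3,0
3,1,0,2,3,2
2,2,2,1,2,3
4) 1,1,1,0,1,0
2,1,3,1,3,0
1,3,0,2,3,2
3,2,2,1,2,3

1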